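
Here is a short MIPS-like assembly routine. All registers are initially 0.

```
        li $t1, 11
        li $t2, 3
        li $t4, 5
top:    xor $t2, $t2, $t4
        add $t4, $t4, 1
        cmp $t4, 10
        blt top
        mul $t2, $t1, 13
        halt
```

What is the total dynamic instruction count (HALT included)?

li $t1, 11 → $t1=11
li $t2, 3 → $t2=3
li $t4, 5 → $t4=5
xor $t2, $t2, $t4 → $t2=3^5=6
add $t4, $t4, 1 → $t4=5+1=6
cmp $t4, 10  (cmp 6,10)
blt top: taken
xor $t2, $t2, $t4 → $t2=6^6=0
add $t4, $t4, 1 → $t4=6+1=7
cmp $t4, 10  (cmp 7,10)
blt top: taken
xor $t2, $t2, $t4 → $t2=0^7=7
add $t4, $t4, 1 → $t4=7+1=8
cmp $t4, 10  (cmp 8,10)
blt top: taken
xor $t2, $t2, $t4 → $t2=7^8=15
add $t4, $t4, 1 → $t4=8+1=9
cmp $t4, 10  (cmp 9,10)
blt top: taken
xor $t2, $t2, $t4 → $t2=15^9=6
add $t4, $t4, 1 → $t4=9+1=10
cmp $t4, 10  (cmp 10,10)
blt top: not taken
mul $t2, $t1, 13 → $t2=11*13=143
halt.
Total executed instructions: 25.

25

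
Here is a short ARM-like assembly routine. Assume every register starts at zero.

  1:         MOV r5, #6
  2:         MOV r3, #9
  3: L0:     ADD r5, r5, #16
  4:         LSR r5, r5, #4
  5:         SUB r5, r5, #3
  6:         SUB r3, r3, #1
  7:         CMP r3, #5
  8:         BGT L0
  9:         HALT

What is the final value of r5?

after MOV r5, #6: r5=6
after MOV r3, #9: r3=9
after ADD r5, r5, #16: r5=6+16=22
after LSR r5, r5, #4: r5=22>>4=1
after SUB r5, r5, #3: r5=1-3=-2
after SUB r3, r3, #1: r3=9-1=8
CMP r3, #5  (cmp 8,5)
BGT L0: taken
after ADD r5, r5, #16: r5=(-2)+16=14
after LSR r5, r5, #4: r5=14>>4=0
after SUB r5, r5, #3: r5=0-3=-3
after SUB r3, r3, #1: r3=8-1=7
CMP r3, #5  (cmp 7,5)
BGT L0: taken
after ADD r5, r5, #16: r5=(-3)+16=13
after LSR r5, r5, #4: r5=13>>4=0
after SUB r5, r5, #3: r5=0-3=-3
after SUB r3, r3, #1: r3=7-1=6
CMP r3, #5  (cmp 6,5)
BGT L0: taken
after ADD r5, r5, #16: r5=(-3)+16=13
after LSR r5, r5, #4: r5=13>>4=0
after SUB r5, r5, #3: r5=0-3=-3
after SUB r3, r3, #1: r3=6-1=5
CMP r3, #5  (cmp 5,5)
BGT L0: not taken
halt.

-3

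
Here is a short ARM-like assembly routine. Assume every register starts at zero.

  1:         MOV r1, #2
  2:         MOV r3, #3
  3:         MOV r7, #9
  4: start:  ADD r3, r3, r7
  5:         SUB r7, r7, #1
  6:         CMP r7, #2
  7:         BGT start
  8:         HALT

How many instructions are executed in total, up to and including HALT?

MOV r1, #2 → r1=2
MOV r3, #3 → r3=3
MOV r7, #9 → r7=9
ADD r3, r3, r7 → r3=3+9=12
SUB r7, r7, #1 → r7=9-1=8
CMP r7, #2  (cmp 8,2)
BGT start: taken
ADD r3, r3, r7 → r3=12+8=20
SUB r7, r7, #1 → r7=8-1=7
CMP r7, #2  (cmp 7,2)
BGT start: taken
ADD r3, r3, r7 → r3=20+7=27
SUB r7, r7, #1 → r7=7-1=6
CMP r7, #2  (cmp 6,2)
BGT start: taken
ADD r3, r3, r7 → r3=27+6=33
SUB r7, r7, #1 → r7=6-1=5
CMP r7, #2  (cmp 5,2)
BGT start: taken
ADD r3, r3, r7 → r3=33+5=38
SUB r7, r7, #1 → r7=5-1=4
CMP r7, #2  (cmp 4,2)
BGT start: taken
ADD r3, r3, r7 → r3=38+4=42
SUB r7, r7, #1 → r7=4-1=3
CMP r7, #2  (cmp 3,2)
BGT start: taken
ADD r3, r3, r7 → r3=42+3=45
SUB r7, r7, #1 → r7=3-1=2
CMP r7, #2  (cmp 2,2)
BGT start: not taken
halt.
Total executed instructions: 32.

32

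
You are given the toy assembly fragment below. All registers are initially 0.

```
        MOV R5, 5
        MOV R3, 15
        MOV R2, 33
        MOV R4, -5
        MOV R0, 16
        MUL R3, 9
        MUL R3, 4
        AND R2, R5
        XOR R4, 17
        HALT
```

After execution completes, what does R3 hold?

R5=5
R3=15
R2=33
R4=-5
R0=16
R3=15*9=135
R3=135*4=540
R2=33&5=1
R4=(-5)^17=-22
halt.

540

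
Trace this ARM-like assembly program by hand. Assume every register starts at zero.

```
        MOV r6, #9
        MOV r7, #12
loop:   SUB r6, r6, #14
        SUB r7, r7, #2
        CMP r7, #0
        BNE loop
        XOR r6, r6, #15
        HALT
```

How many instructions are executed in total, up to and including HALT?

28

MOV r6, #9 → r6=9
MOV r7, #12 → r7=12
SUB r6, r6, #14 → r6=9-14=-5
SUB r7, r7, #2 → r7=12-2=10
CMP r7, #0  (cmp 10,0)
BNE loop: taken
SUB r6, r6, #14 → r6=(-5)-14=-19
SUB r7, r7, #2 → r7=10-2=8
CMP r7, #0  (cmp 8,0)
BNE loop: taken
SUB r6, r6, #14 → r6=(-19)-14=-33
SUB r7, r7, #2 → r7=8-2=6
CMP r7, #0  (cmp 6,0)
BNE loop: taken
SUB r6, r6, #14 → r6=(-33)-14=-47
SUB r7, r7, #2 → r7=6-2=4
CMP r7, #0  (cmp 4,0)
BNE loop: taken
SUB r6, r6, #14 → r6=(-47)-14=-61
SUB r7, r7, #2 → r7=4-2=2
CMP r7, #0  (cmp 2,0)
BNE loop: taken
SUB r6, r6, #14 → r6=(-61)-14=-75
SUB r7, r7, #2 → r7=2-2=0
CMP r7, #0  (cmp 0,0)
BNE loop: not taken
XOR r6, r6, #15 → r6=(-75)^15=-70
halt.
Total executed instructions: 28.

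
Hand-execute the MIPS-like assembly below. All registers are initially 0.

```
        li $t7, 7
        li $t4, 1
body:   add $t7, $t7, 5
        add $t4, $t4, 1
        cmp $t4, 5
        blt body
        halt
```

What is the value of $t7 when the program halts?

27

$t7=7
$t4=1
$t7=7+5=12
$t4=1+1=2
cmp $t4, 5  (cmp 2,5)
blt body: taken
$t7=12+5=17
$t4=2+1=3
cmp $t4, 5  (cmp 3,5)
blt body: taken
$t7=17+5=22
$t4=3+1=4
cmp $t4, 5  (cmp 4,5)
blt body: taken
$t7=22+5=27
$t4=4+1=5
cmp $t4, 5  (cmp 5,5)
blt body: not taken
halt.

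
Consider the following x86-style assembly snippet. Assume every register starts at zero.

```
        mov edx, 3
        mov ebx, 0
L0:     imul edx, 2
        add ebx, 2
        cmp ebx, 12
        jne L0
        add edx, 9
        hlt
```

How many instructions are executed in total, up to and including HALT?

28

edx=3
ebx=0
edx=3*2=6
ebx=0+2=2
cmp ebx, 12  (cmp 2,12)
jne L0: taken
edx=6*2=12
ebx=2+2=4
cmp ebx, 12  (cmp 4,12)
jne L0: taken
edx=12*2=24
ebx=4+2=6
cmp ebx, 12  (cmp 6,12)
jne L0: taken
edx=24*2=48
ebx=6+2=8
cmp ebx, 12  (cmp 8,12)
jne L0: taken
edx=48*2=96
ebx=8+2=10
cmp ebx, 12  (cmp 10,12)
jne L0: taken
edx=96*2=192
ebx=10+2=12
cmp ebx, 12  (cmp 12,12)
jne L0: not taken
edx=192+9=201
halt.
Total executed instructions: 28.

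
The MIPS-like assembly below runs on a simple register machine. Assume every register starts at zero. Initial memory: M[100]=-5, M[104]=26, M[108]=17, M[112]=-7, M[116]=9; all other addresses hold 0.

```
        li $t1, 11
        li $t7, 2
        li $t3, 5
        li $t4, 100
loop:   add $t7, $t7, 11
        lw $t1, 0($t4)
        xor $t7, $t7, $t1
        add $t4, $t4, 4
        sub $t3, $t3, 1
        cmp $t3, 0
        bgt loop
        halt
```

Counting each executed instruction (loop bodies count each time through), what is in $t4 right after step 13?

104

$t1=11
$t7=2
$t3=5
$t4=100
$t7=2+11=13
$t1=M[100]=-5
$t7=13^(-5)=-10
$t4=100+4=104
$t3=5-1=4
cmp $t3, 0  (cmp 4,0)
bgt loop: taken
$t7=(-10)+11=1
$t1=M[104]=26
After step 13: $t4 = 104.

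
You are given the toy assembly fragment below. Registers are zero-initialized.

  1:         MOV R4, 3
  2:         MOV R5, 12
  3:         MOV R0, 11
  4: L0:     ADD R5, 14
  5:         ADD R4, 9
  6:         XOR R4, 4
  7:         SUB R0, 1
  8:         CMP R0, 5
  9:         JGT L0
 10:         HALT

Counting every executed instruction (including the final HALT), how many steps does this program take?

R4=3
R5=12
R0=11
R5=12+14=26
R4=3+9=12
R4=12^4=8
R0=11-1=10
CMP R0, 5  (cmp 10,5)
JGT L0: taken
R5=26+14=40
R4=8+9=17
R4=17^4=21
R0=10-1=9
CMP R0, 5  (cmp 9,5)
JGT L0: taken
R5=40+14=54
R4=21+9=30
R4=30^4=26
R0=9-1=8
CMP R0, 5  (cmp 8,5)
JGT L0: taken
R5=54+14=68
R4=26+9=35
R4=35^4=39
R0=8-1=7
CMP R0, 5  (cmp 7,5)
JGT L0: taken
R5=68+14=82
R4=39+9=48
R4=48^4=52
R0=7-1=6
CMP R0, 5  (cmp 6,5)
JGT L0: taken
R5=82+14=96
R4=52+9=61
R4=61^4=57
R0=6-1=5
CMP R0, 5  (cmp 5,5)
JGT L0: not taken
halt.
Total executed instructions: 40.

40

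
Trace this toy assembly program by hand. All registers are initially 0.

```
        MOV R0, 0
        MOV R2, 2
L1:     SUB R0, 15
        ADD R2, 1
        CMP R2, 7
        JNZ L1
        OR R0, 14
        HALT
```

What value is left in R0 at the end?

-65

MOV R0, 0 → R0=0
MOV R2, 2 → R2=2
SUB R0, 15 → R0=0-15=-15
ADD R2, 1 → R2=2+1=3
CMP R2, 7  (cmp 3,7)
JNZ L1: taken
SUB R0, 15 → R0=(-15)-15=-30
ADD R2, 1 → R2=3+1=4
CMP R2, 7  (cmp 4,7)
JNZ L1: taken
SUB R0, 15 → R0=(-30)-15=-45
ADD R2, 1 → R2=4+1=5
CMP R2, 7  (cmp 5,7)
JNZ L1: taken
SUB R0, 15 → R0=(-45)-15=-60
ADD R2, 1 → R2=5+1=6
CMP R2, 7  (cmp 6,7)
JNZ L1: taken
SUB R0, 15 → R0=(-60)-15=-75
ADD R2, 1 → R2=6+1=7
CMP R2, 7  (cmp 7,7)
JNZ L1: not taken
OR R0, 14 → R0=(-75)|14=-65
halt.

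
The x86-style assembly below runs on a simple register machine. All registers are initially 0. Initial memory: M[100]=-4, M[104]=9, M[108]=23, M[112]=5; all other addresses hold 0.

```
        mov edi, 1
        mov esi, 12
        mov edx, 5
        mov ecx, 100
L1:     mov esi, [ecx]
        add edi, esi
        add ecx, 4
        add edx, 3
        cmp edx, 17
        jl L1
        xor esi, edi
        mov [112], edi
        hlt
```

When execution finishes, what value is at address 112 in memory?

mov edi, 1 → edi=1
mov esi, 12 → esi=12
mov edx, 5 → edx=5
mov ecx, 100 → ecx=100
mov esi, [ecx] → esi=M[100]=-4
add edi, esi → edi=1+(-4)=-3
add ecx, 4 → ecx=100+4=104
add edx, 3 → edx=5+3=8
cmp edx, 17  (cmp 8,17)
jl L1: taken
mov esi, [ecx] → esi=M[104]=9
add edi, esi → edi=(-3)+9=6
add ecx, 4 → ecx=104+4=108
add edx, 3 → edx=8+3=11
cmp edx, 17  (cmp 11,17)
jl L1: taken
mov esi, [ecx] → esi=M[108]=23
add edi, esi → edi=6+23=29
add ecx, 4 → ecx=108+4=112
add edx, 3 → edx=11+3=14
cmp edx, 17  (cmp 14,17)
jl L1: taken
mov esi, [ecx] → esi=M[112]=5
add edi, esi → edi=29+5=34
add ecx, 4 → ecx=112+4=116
add edx, 3 → edx=14+3=17
cmp edx, 17  (cmp 17,17)
jl L1: not taken
xor esi, edi → esi=5^34=39
mov [112], edi → M[112]=34
halt.

34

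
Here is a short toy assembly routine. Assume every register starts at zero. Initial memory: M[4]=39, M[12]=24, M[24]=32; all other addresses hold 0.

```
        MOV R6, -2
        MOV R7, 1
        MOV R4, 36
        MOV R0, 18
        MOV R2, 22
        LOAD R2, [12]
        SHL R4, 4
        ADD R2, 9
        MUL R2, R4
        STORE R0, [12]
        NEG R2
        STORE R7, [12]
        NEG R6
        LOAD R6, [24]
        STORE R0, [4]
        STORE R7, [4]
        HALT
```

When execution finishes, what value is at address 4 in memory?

R6=-2
R7=1
R4=36
R0=18
R2=22
R2=M[12]=24
R4=36<<4=576
R2=24+9=33
R2=33*576=19008
STORE R0, [12] → M[12]=18
R2=-(19008)=-19008
STORE R7, [12] → M[12]=1
R6=-(-2)=2
R6=M[24]=32
STORE R0, [4] → M[4]=18
STORE R7, [4] → M[4]=1
halt.

1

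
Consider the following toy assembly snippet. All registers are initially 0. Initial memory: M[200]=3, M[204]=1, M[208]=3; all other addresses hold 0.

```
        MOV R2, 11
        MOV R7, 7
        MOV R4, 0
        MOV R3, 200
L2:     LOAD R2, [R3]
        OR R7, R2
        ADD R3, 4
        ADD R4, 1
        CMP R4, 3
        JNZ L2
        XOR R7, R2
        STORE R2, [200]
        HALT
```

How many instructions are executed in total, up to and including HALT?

25

MOV R2, 11 → R2=11
MOV R7, 7 → R7=7
MOV R4, 0 → R4=0
MOV R3, 200 → R3=200
LOAD R2, [R3] → R2=M[200]=3
OR R7, R2 → R7=7|3=7
ADD R3, 4 → R3=200+4=204
ADD R4, 1 → R4=0+1=1
CMP R4, 3  (cmp 1,3)
JNZ L2: taken
LOAD R2, [R3] → R2=M[204]=1
OR R7, R2 → R7=7|1=7
ADD R3, 4 → R3=204+4=208
ADD R4, 1 → R4=1+1=2
CMP R4, 3  (cmp 2,3)
JNZ L2: taken
LOAD R2, [R3] → R2=M[208]=3
OR R7, R2 → R7=7|3=7
ADD R3, 4 → R3=208+4=212
ADD R4, 1 → R4=2+1=3
CMP R4, 3  (cmp 3,3)
JNZ L2: not taken
XOR R7, R2 → R7=7^3=4
STORE R2, [200] → M[200]=3
halt.
Total executed instructions: 25.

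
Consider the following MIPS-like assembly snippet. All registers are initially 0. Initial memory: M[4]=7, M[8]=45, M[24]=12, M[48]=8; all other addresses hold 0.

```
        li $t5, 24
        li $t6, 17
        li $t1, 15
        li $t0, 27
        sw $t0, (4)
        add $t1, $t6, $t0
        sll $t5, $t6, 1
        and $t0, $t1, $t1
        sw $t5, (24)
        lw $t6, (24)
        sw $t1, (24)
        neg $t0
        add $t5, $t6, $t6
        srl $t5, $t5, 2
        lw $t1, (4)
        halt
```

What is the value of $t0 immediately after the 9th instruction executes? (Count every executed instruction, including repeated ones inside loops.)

after li $t5, 24: $t5=24
after li $t6, 17: $t6=17
after li $t1, 15: $t1=15
after li $t0, 27: $t0=27
sw $t0, (4) → M[4]=27
after add $t1, $t6, $t0: $t1=17+27=44
after sll $t5, $t6, 1: $t5=17<<1=34
after and $t0, $t1, $t1: $t0=44&44=44
sw $t5, (24) → M[24]=34
After step 9: $t0 = 44.

44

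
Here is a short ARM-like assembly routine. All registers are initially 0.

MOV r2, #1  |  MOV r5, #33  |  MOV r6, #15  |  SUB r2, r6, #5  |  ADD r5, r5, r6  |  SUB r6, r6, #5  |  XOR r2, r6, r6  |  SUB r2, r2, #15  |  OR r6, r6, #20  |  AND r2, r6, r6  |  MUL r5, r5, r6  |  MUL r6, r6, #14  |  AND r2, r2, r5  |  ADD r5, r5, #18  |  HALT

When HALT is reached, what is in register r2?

0

after MOV r2, #1: r2=1
after MOV r5, #33: r5=33
after MOV r6, #15: r6=15
after SUB r2, r6, #5: r2=15-5=10
after ADD r5, r5, r6: r5=33+15=48
after SUB r6, r6, #5: r6=15-5=10
after XOR r2, r6, r6: r2=10^10=0
after SUB r2, r2, #15: r2=0-15=-15
after OR r6, r6, #20: r6=10|20=30
after AND r2, r6, r6: r2=30&30=30
after MUL r5, r5, r6: r5=48*30=1440
after MUL r6, r6, #14: r6=30*14=420
after AND r2, r2, r5: r2=30&1440=0
after ADD r5, r5, #18: r5=1440+18=1458
halt.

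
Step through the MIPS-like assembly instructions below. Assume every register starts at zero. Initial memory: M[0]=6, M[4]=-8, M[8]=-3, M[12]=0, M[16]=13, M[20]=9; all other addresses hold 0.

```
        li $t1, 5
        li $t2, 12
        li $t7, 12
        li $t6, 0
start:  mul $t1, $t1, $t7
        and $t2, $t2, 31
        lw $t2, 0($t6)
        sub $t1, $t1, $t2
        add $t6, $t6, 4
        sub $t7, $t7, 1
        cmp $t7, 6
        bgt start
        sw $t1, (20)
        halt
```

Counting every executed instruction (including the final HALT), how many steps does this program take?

after li $t1, 5: $t1=5
after li $t2, 12: $t2=12
after li $t7, 12: $t7=12
after li $t6, 0: $t6=0
after mul $t1, $t1, $t7: $t1=5*12=60
after and $t2, $t2, 31: $t2=12&31=12
after lw $t2, 0($t6): $t2=M[0]=6
after sub $t1, $t1, $t2: $t1=60-6=54
after add $t6, $t6, 4: $t6=0+4=4
after sub $t7, $t7, 1: $t7=12-1=11
cmp $t7, 6  (cmp 11,6)
bgt start: taken
after mul $t1, $t1, $t7: $t1=54*11=594
after and $t2, $t2, 31: $t2=6&31=6
after lw $t2, 0($t6): $t2=M[4]=-8
after sub $t1, $t1, $t2: $t1=594-(-8)=602
after add $t6, $t6, 4: $t6=4+4=8
after sub $t7, $t7, 1: $t7=11-1=10
cmp $t7, 6  (cmp 10,6)
bgt start: taken
after mul $t1, $t1, $t7: $t1=602*10=6020
after and $t2, $t2, 31: $t2=(-8)&31=24
after lw $t2, 0($t6): $t2=M[8]=-3
after sub $t1, $t1, $t2: $t1=6020-(-3)=6023
after add $t6, $t6, 4: $t6=8+4=12
after sub $t7, $t7, 1: $t7=10-1=9
cmp $t7, 6  (cmp 9,6)
bgt start: taken
after mul $t1, $t1, $t7: $t1=6023*9=54207
after and $t2, $t2, 31: $t2=(-3)&31=29
after lw $t2, 0($t6): $t2=M[12]=0
after sub $t1, $t1, $t2: $t1=54207-0=54207
after add $t6, $t6, 4: $t6=12+4=16
after sub $t7, $t7, 1: $t7=9-1=8
cmp $t7, 6  (cmp 8,6)
bgt start: taken
after mul $t1, $t1, $t7: $t1=54207*8=433656
after and $t2, $t2, 31: $t2=0&31=0
after lw $t2, 0($t6): $t2=M[16]=13
after sub $t1, $t1, $t2: $t1=433656-13=433643
after add $t6, $t6, 4: $t6=16+4=20
after sub $t7, $t7, 1: $t7=8-1=7
cmp $t7, 6  (cmp 7,6)
bgt start: taken
after mul $t1, $t1, $t7: $t1=433643*7=3035501
after and $t2, $t2, 31: $t2=13&31=13
after lw $t2, 0($t6): $t2=M[20]=9
after sub $t1, $t1, $t2: $t1=3035501-9=3035492
after add $t6, $t6, 4: $t6=20+4=24
after sub $t7, $t7, 1: $t7=7-1=6
cmp $t7, 6  (cmp 6,6)
bgt start: not taken
sw $t1, (20) → M[20]=3035492
halt.
Total executed instructions: 54.

54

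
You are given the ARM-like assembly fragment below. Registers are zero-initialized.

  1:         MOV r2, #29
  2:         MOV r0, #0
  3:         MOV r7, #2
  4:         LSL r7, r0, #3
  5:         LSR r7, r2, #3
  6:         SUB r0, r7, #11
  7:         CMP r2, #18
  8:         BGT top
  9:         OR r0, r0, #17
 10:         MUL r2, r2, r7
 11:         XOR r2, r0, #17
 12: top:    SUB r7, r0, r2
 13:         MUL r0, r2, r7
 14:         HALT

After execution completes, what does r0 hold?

r2=29
r0=0
r7=2
r7=0<<3=0
r7=29>>3=3
r0=3-11=-8
CMP r2, #18  (cmp 29,18)
BGT top: taken
r7=(-8)-29=-37
r0=29*(-37)=-1073
halt.

-1073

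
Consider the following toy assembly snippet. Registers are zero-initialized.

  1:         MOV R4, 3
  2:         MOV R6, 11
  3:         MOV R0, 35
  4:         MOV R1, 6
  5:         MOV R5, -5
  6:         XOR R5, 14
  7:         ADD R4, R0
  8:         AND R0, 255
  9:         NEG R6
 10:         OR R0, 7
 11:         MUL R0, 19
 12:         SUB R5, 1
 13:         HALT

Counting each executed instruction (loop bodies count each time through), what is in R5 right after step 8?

-11

MOV R4, 3 → R4=3
MOV R6, 11 → R6=11
MOV R0, 35 → R0=35
MOV R1, 6 → R1=6
MOV R5, -5 → R5=-5
XOR R5, 14 → R5=(-5)^14=-11
ADD R4, R0 → R4=3+35=38
AND R0, 255 → R0=35&255=35
After step 8: R5 = -11.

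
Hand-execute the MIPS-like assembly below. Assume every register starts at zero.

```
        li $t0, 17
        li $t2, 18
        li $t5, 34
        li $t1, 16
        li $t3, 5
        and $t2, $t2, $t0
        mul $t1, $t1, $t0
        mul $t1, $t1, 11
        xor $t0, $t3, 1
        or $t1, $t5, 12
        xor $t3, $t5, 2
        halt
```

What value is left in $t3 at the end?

32

li $t0, 17 → $t0=17
li $t2, 18 → $t2=18
li $t5, 34 → $t5=34
li $t1, 16 → $t1=16
li $t3, 5 → $t3=5
and $t2, $t2, $t0 → $t2=18&17=16
mul $t1, $t1, $t0 → $t1=16*17=272
mul $t1, $t1, 11 → $t1=272*11=2992
xor $t0, $t3, 1 → $t0=5^1=4
or $t1, $t5, 12 → $t1=34|12=46
xor $t3, $t5, 2 → $t3=34^2=32
halt.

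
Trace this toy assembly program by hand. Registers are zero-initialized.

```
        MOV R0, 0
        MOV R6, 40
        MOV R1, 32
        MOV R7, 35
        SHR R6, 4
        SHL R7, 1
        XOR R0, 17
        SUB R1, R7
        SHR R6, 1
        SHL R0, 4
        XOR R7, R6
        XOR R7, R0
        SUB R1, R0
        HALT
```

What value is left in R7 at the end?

after MOV R0, 0: R0=0
after MOV R6, 40: R6=40
after MOV R1, 32: R1=32
after MOV R7, 35: R7=35
after SHR R6, 4: R6=40>>4=2
after SHL R7, 1: R7=35<<1=70
after XOR R0, 17: R0=0^17=17
after SUB R1, R7: R1=32-70=-38
after SHR R6, 1: R6=2>>1=1
after SHL R0, 4: R0=17<<4=272
after XOR R7, R6: R7=70^1=71
after XOR R7, R0: R7=71^272=343
after SUB R1, R0: R1=(-38)-272=-310
halt.

343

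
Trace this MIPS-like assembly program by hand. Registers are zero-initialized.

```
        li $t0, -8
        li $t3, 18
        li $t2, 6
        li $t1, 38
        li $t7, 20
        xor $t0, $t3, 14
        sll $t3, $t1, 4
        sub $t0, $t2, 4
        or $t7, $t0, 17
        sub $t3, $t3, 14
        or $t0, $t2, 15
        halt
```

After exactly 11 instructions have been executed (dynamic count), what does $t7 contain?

after li $t0, -8: $t0=-8
after li $t3, 18: $t3=18
after li $t2, 6: $t2=6
after li $t1, 38: $t1=38
after li $t7, 20: $t7=20
after xor $t0, $t3, 14: $t0=18^14=28
after sll $t3, $t1, 4: $t3=38<<4=608
after sub $t0, $t2, 4: $t0=6-4=2
after or $t7, $t0, 17: $t7=2|17=19
after sub $t3, $t3, 14: $t3=608-14=594
after or $t0, $t2, 15: $t0=6|15=15
After step 11: $t7 = 19.

19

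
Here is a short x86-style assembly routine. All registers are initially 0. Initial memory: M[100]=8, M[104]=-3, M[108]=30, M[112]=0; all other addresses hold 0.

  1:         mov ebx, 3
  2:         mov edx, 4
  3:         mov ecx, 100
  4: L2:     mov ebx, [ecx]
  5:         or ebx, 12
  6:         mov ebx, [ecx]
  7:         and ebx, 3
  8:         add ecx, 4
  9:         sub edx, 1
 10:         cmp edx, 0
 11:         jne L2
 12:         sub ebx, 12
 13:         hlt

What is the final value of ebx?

mov ebx, 3 → ebx=3
mov edx, 4 → edx=4
mov ecx, 100 → ecx=100
mov ebx, [ecx] → ebx=M[100]=8
or ebx, 12 → ebx=8|12=12
mov ebx, [ecx] → ebx=M[100]=8
and ebx, 3 → ebx=8&3=0
add ecx, 4 → ecx=100+4=104
sub edx, 1 → edx=4-1=3
cmp edx, 0  (cmp 3,0)
jne L2: taken
mov ebx, [ecx] → ebx=M[104]=-3
or ebx, 12 → ebx=(-3)|12=-3
mov ebx, [ecx] → ebx=M[104]=-3
and ebx, 3 → ebx=(-3)&3=1
add ecx, 4 → ecx=104+4=108
sub edx, 1 → edx=3-1=2
cmp edx, 0  (cmp 2,0)
jne L2: taken
mov ebx, [ecx] → ebx=M[108]=30
or ebx, 12 → ebx=30|12=30
mov ebx, [ecx] → ebx=M[108]=30
and ebx, 3 → ebx=30&3=2
add ecx, 4 → ecx=108+4=112
sub edx, 1 → edx=2-1=1
cmp edx, 0  (cmp 1,0)
jne L2: taken
mov ebx, [ecx] → ebx=M[112]=0
or ebx, 12 → ebx=0|12=12
mov ebx, [ecx] → ebx=M[112]=0
and ebx, 3 → ebx=0&3=0
add ecx, 4 → ecx=112+4=116
sub edx, 1 → edx=1-1=0
cmp edx, 0  (cmp 0,0)
jne L2: not taken
sub ebx, 12 → ebx=0-12=-12
halt.

-12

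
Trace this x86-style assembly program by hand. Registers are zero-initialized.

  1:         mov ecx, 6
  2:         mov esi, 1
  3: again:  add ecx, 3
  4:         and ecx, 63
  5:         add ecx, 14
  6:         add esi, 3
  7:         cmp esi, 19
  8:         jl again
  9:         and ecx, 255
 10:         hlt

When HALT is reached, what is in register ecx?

mov ecx, 6 → ecx=6
mov esi, 1 → esi=1
add ecx, 3 → ecx=6+3=9
and ecx, 63 → ecx=9&63=9
add ecx, 14 → ecx=9+14=23
add esi, 3 → esi=1+3=4
cmp esi, 19  (cmp 4,19)
jl again: taken
add ecx, 3 → ecx=23+3=26
and ecx, 63 → ecx=26&63=26
add ecx, 14 → ecx=26+14=40
add esi, 3 → esi=4+3=7
cmp esi, 19  (cmp 7,19)
jl again: taken
add ecx, 3 → ecx=40+3=43
and ecx, 63 → ecx=43&63=43
add ecx, 14 → ecx=43+14=57
add esi, 3 → esi=7+3=10
cmp esi, 19  (cmp 10,19)
jl again: taken
add ecx, 3 → ecx=57+3=60
and ecx, 63 → ecx=60&63=60
add ecx, 14 → ecx=60+14=74
add esi, 3 → esi=10+3=13
cmp esi, 19  (cmp 13,19)
jl again: taken
add ecx, 3 → ecx=74+3=77
and ecx, 63 → ecx=77&63=13
add ecx, 14 → ecx=13+14=27
add esi, 3 → esi=13+3=16
cmp esi, 19  (cmp 16,19)
jl again: taken
add ecx, 3 → ecx=27+3=30
and ecx, 63 → ecx=30&63=30
add ecx, 14 → ecx=30+14=44
add esi, 3 → esi=16+3=19
cmp esi, 19  (cmp 19,19)
jl again: not taken
and ecx, 255 → ecx=44&255=44
halt.

44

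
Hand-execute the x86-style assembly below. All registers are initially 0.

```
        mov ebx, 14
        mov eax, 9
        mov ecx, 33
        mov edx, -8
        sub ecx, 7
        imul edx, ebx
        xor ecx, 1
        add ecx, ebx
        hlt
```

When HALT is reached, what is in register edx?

-112

mov ebx, 14 → ebx=14
mov eax, 9 → eax=9
mov ecx, 33 → ecx=33
mov edx, -8 → edx=-8
sub ecx, 7 → ecx=33-7=26
imul edx, ebx → edx=(-8)*14=-112
xor ecx, 1 → ecx=26^1=27
add ecx, ebx → ecx=27+14=41
halt.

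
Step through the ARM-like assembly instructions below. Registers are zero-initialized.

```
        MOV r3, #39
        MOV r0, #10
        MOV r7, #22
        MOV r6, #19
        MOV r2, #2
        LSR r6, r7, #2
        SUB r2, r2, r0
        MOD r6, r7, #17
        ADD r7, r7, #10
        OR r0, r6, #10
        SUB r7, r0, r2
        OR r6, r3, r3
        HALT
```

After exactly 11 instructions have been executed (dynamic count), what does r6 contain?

5

after MOV r3, #39: r3=39
after MOV r0, #10: r0=10
after MOV r7, #22: r7=22
after MOV r6, #19: r6=19
after MOV r2, #2: r2=2
after LSR r6, r7, #2: r6=22>>2=5
after SUB r2, r2, r0: r2=2-10=-8
after MOD r6, r7, #17: r6=22%17=5
after ADD r7, r7, #10: r7=22+10=32
after OR r0, r6, #10: r0=5|10=15
after SUB r7, r0, r2: r7=15-(-8)=23
After step 11: r6 = 5.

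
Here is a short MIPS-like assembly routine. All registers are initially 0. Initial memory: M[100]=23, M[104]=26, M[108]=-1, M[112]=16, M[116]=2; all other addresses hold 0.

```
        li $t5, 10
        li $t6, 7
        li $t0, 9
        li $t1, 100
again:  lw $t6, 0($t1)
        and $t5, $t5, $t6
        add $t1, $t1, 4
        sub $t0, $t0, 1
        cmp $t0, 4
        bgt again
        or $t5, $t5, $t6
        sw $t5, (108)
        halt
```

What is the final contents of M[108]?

li $t5, 10 → $t5=10
li $t6, 7 → $t6=7
li $t0, 9 → $t0=9
li $t1, 100 → $t1=100
lw $t6, 0($t1) → $t6=M[100]=23
and $t5, $t5, $t6 → $t5=10&23=2
add $t1, $t1, 4 → $t1=100+4=104
sub $t0, $t0, 1 → $t0=9-1=8
cmp $t0, 4  (cmp 8,4)
bgt again: taken
lw $t6, 0($t1) → $t6=M[104]=26
and $t5, $t5, $t6 → $t5=2&26=2
add $t1, $t1, 4 → $t1=104+4=108
sub $t0, $t0, 1 → $t0=8-1=7
cmp $t0, 4  (cmp 7,4)
bgt again: taken
lw $t6, 0($t1) → $t6=M[108]=-1
and $t5, $t5, $t6 → $t5=2&(-1)=2
add $t1, $t1, 4 → $t1=108+4=112
sub $t0, $t0, 1 → $t0=7-1=6
cmp $t0, 4  (cmp 6,4)
bgt again: taken
lw $t6, 0($t1) → $t6=M[112]=16
and $t5, $t5, $t6 → $t5=2&16=0
add $t1, $t1, 4 → $t1=112+4=116
sub $t0, $t0, 1 → $t0=6-1=5
cmp $t0, 4  (cmp 5,4)
bgt again: taken
lw $t6, 0($t1) → $t6=M[116]=2
and $t5, $t5, $t6 → $t5=0&2=0
add $t1, $t1, 4 → $t1=116+4=120
sub $t0, $t0, 1 → $t0=5-1=4
cmp $t0, 4  (cmp 4,4)
bgt again: not taken
or $t5, $t5, $t6 → $t5=0|2=2
sw $t5, (108) → M[108]=2
halt.

2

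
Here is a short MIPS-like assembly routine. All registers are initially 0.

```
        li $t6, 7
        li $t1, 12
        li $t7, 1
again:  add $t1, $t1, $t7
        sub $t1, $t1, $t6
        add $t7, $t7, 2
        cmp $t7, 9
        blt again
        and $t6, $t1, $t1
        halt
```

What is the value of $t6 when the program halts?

0

after li $t6, 7: $t6=7
after li $t1, 12: $t1=12
after li $t7, 1: $t7=1
after add $t1, $t1, $t7: $t1=12+1=13
after sub $t1, $t1, $t6: $t1=13-7=6
after add $t7, $t7, 2: $t7=1+2=3
cmp $t7, 9  (cmp 3,9)
blt again: taken
after add $t1, $t1, $t7: $t1=6+3=9
after sub $t1, $t1, $t6: $t1=9-7=2
after add $t7, $t7, 2: $t7=3+2=5
cmp $t7, 9  (cmp 5,9)
blt again: taken
after add $t1, $t1, $t7: $t1=2+5=7
after sub $t1, $t1, $t6: $t1=7-7=0
after add $t7, $t7, 2: $t7=5+2=7
cmp $t7, 9  (cmp 7,9)
blt again: taken
after add $t1, $t1, $t7: $t1=0+7=7
after sub $t1, $t1, $t6: $t1=7-7=0
after add $t7, $t7, 2: $t7=7+2=9
cmp $t7, 9  (cmp 9,9)
blt again: not taken
after and $t6, $t1, $t1: $t6=0&0=0
halt.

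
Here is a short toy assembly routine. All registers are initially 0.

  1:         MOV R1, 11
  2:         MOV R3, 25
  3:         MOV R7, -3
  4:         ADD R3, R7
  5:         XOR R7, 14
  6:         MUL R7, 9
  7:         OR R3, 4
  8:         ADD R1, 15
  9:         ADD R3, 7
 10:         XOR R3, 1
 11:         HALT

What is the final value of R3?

MOV R1, 11 → R1=11
MOV R3, 25 → R3=25
MOV R7, -3 → R7=-3
ADD R3, R7 → R3=25+(-3)=22
XOR R7, 14 → R7=(-3)^14=-13
MUL R7, 9 → R7=(-13)*9=-117
OR R3, 4 → R3=22|4=22
ADD R1, 15 → R1=11+15=26
ADD R3, 7 → R3=22+7=29
XOR R3, 1 → R3=29^1=28
halt.

28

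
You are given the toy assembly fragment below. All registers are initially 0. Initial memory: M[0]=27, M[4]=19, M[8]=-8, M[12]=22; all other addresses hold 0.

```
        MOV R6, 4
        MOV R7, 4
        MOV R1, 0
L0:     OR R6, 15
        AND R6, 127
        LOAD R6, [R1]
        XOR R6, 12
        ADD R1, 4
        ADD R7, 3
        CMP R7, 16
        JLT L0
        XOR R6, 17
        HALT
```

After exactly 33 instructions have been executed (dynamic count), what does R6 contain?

MOV R6, 4 → R6=4
MOV R7, 4 → R7=4
MOV R1, 0 → R1=0
OR R6, 15 → R6=4|15=15
AND R6, 127 → R6=15&127=15
LOAD R6, [R1] → R6=M[0]=27
XOR R6, 12 → R6=27^12=23
ADD R1, 4 → R1=0+4=4
ADD R7, 3 → R7=4+3=7
CMP R7, 16  (cmp 7,16)
JLT L0: taken
OR R6, 15 → R6=23|15=31
AND R6, 127 → R6=31&127=31
LOAD R6, [R1] → R6=M[4]=19
XOR R6, 12 → R6=19^12=31
ADD R1, 4 → R1=4+4=8
ADD R7, 3 → R7=7+3=10
CMP R7, 16  (cmp 10,16)
JLT L0: taken
OR R6, 15 → R6=31|15=31
AND R6, 127 → R6=31&127=31
LOAD R6, [R1] → R6=M[8]=-8
XOR R6, 12 → R6=(-8)^12=-12
ADD R1, 4 → R1=8+4=12
ADD R7, 3 → R7=10+3=13
CMP R7, 16  (cmp 13,16)
JLT L0: taken
OR R6, 15 → R6=(-12)|15=-1
AND R6, 127 → R6=(-1)&127=127
LOAD R6, [R1] → R6=M[12]=22
XOR R6, 12 → R6=22^12=26
ADD R1, 4 → R1=12+4=16
ADD R7, 3 → R7=13+3=16
After step 33: R6 = 26.

26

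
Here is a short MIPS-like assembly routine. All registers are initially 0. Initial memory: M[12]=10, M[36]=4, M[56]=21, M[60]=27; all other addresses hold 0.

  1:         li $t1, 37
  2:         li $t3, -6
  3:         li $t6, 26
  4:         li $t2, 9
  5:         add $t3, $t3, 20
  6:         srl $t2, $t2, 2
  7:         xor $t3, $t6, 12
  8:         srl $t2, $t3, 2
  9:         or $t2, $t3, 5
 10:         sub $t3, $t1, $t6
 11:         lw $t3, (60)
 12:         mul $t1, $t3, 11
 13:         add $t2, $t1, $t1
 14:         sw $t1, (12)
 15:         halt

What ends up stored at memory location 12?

297

after li $t1, 37: $t1=37
after li $t3, -6: $t3=-6
after li $t6, 26: $t6=26
after li $t2, 9: $t2=9
after add $t3, $t3, 20: $t3=(-6)+20=14
after srl $t2, $t2, 2: $t2=9>>2=2
after xor $t3, $t6, 12: $t3=26^12=22
after srl $t2, $t3, 2: $t2=22>>2=5
after or $t2, $t3, 5: $t2=22|5=23
after sub $t3, $t1, $t6: $t3=37-26=11
after lw $t3, (60): $t3=M[60]=27
after mul $t1, $t3, 11: $t1=27*11=297
after add $t2, $t1, $t1: $t2=297+297=594
sw $t1, (12) → M[12]=297
halt.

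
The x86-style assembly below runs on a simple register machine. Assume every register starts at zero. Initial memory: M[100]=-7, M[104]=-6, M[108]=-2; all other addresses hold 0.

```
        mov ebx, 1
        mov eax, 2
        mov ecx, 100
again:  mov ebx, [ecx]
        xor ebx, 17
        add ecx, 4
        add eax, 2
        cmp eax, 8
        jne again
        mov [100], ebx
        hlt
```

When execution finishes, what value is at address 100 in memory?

-17

after mov ebx, 1: ebx=1
after mov eax, 2: eax=2
after mov ecx, 100: ecx=100
after mov ebx, [ecx]: ebx=M[100]=-7
after xor ebx, 17: ebx=(-7)^17=-24
after add ecx, 4: ecx=100+4=104
after add eax, 2: eax=2+2=4
cmp eax, 8  (cmp 4,8)
jne again: taken
after mov ebx, [ecx]: ebx=M[104]=-6
after xor ebx, 17: ebx=(-6)^17=-21
after add ecx, 4: ecx=104+4=108
after add eax, 2: eax=4+2=6
cmp eax, 8  (cmp 6,8)
jne again: taken
after mov ebx, [ecx]: ebx=M[108]=-2
after xor ebx, 17: ebx=(-2)^17=-17
after add ecx, 4: ecx=108+4=112
after add eax, 2: eax=6+2=8
cmp eax, 8  (cmp 8,8)
jne again: not taken
mov [100], ebx → M[100]=-17
halt.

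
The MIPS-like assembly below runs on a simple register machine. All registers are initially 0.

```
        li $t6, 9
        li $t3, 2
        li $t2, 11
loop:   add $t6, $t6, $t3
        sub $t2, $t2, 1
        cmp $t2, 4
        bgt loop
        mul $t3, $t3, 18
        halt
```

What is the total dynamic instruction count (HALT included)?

33

li $t6, 9 → $t6=9
li $t3, 2 → $t3=2
li $t2, 11 → $t2=11
add $t6, $t6, $t3 → $t6=9+2=11
sub $t2, $t2, 1 → $t2=11-1=10
cmp $t2, 4  (cmp 10,4)
bgt loop: taken
add $t6, $t6, $t3 → $t6=11+2=13
sub $t2, $t2, 1 → $t2=10-1=9
cmp $t2, 4  (cmp 9,4)
bgt loop: taken
add $t6, $t6, $t3 → $t6=13+2=15
sub $t2, $t2, 1 → $t2=9-1=8
cmp $t2, 4  (cmp 8,4)
bgt loop: taken
add $t6, $t6, $t3 → $t6=15+2=17
sub $t2, $t2, 1 → $t2=8-1=7
cmp $t2, 4  (cmp 7,4)
bgt loop: taken
add $t6, $t6, $t3 → $t6=17+2=19
sub $t2, $t2, 1 → $t2=7-1=6
cmp $t2, 4  (cmp 6,4)
bgt loop: taken
add $t6, $t6, $t3 → $t6=19+2=21
sub $t2, $t2, 1 → $t2=6-1=5
cmp $t2, 4  (cmp 5,4)
bgt loop: taken
add $t6, $t6, $t3 → $t6=21+2=23
sub $t2, $t2, 1 → $t2=5-1=4
cmp $t2, 4  (cmp 4,4)
bgt loop: not taken
mul $t3, $t3, 18 → $t3=2*18=36
halt.
Total executed instructions: 33.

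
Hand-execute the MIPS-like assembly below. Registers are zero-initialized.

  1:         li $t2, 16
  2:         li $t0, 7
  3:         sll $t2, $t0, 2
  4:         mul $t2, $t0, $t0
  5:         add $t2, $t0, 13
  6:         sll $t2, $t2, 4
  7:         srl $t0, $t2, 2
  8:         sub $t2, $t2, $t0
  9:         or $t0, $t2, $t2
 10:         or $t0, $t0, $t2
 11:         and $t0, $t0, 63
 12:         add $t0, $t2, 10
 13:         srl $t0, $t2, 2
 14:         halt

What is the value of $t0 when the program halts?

$t2=16
$t0=7
$t2=7<<2=28
$t2=7*7=49
$t2=7+13=20
$t2=20<<4=320
$t0=320>>2=80
$t2=320-80=240
$t0=240|240=240
$t0=240|240=240
$t0=240&63=48
$t0=240+10=250
$t0=240>>2=60
halt.

60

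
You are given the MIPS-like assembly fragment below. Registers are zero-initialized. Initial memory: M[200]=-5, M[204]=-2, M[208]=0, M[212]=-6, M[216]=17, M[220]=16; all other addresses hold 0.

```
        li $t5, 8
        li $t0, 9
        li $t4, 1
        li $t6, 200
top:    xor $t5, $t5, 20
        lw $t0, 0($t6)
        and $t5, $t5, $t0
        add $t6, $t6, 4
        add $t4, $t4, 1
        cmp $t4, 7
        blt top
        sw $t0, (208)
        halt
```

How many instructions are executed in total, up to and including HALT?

li $t5, 8 → $t5=8
li $t0, 9 → $t0=9
li $t4, 1 → $t4=1
li $t6, 200 → $t6=200
xor $t5, $t5, 20 → $t5=8^20=28
lw $t0, 0($t6) → $t0=M[200]=-5
and $t5, $t5, $t0 → $t5=28&(-5)=24
add $t6, $t6, 4 → $t6=200+4=204
add $t4, $t4, 1 → $t4=1+1=2
cmp $t4, 7  (cmp 2,7)
blt top: taken
xor $t5, $t5, 20 → $t5=24^20=12
lw $t0, 0($t6) → $t0=M[204]=-2
and $t5, $t5, $t0 → $t5=12&(-2)=12
add $t6, $t6, 4 → $t6=204+4=208
add $t4, $t4, 1 → $t4=2+1=3
cmp $t4, 7  (cmp 3,7)
blt top: taken
xor $t5, $t5, 20 → $t5=12^20=24
lw $t0, 0($t6) → $t0=M[208]=0
and $t5, $t5, $t0 → $t5=24&0=0
add $t6, $t6, 4 → $t6=208+4=212
add $t4, $t4, 1 → $t4=3+1=4
cmp $t4, 7  (cmp 4,7)
blt top: taken
xor $t5, $t5, 20 → $t5=0^20=20
lw $t0, 0($t6) → $t0=M[212]=-6
and $t5, $t5, $t0 → $t5=20&(-6)=16
add $t6, $t6, 4 → $t6=212+4=216
add $t4, $t4, 1 → $t4=4+1=5
cmp $t4, 7  (cmp 5,7)
blt top: taken
xor $t5, $t5, 20 → $t5=16^20=4
lw $t0, 0($t6) → $t0=M[216]=17
and $t5, $t5, $t0 → $t5=4&17=0
add $t6, $t6, 4 → $t6=216+4=220
add $t4, $t4, 1 → $t4=5+1=6
cmp $t4, 7  (cmp 6,7)
blt top: taken
xor $t5, $t5, 20 → $t5=0^20=20
lw $t0, 0($t6) → $t0=M[220]=16
and $t5, $t5, $t0 → $t5=20&16=16
add $t6, $t6, 4 → $t6=220+4=224
add $t4, $t4, 1 → $t4=6+1=7
cmp $t4, 7  (cmp 7,7)
blt top: not taken
sw $t0, (208) → M[208]=16
halt.
Total executed instructions: 48.

48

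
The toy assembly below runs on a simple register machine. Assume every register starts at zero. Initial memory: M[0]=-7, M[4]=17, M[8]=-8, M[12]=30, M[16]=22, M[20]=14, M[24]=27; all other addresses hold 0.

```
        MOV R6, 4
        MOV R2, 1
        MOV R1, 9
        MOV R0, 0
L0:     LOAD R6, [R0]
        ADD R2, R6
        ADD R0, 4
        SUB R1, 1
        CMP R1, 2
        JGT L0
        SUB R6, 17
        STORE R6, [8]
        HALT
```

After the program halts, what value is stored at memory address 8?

R6=4
R2=1
R1=9
R0=0
R6=M[0]=-7
R2=1+(-7)=-6
R0=0+4=4
R1=9-1=8
CMP R1, 2  (cmp 8,2)
JGT L0: taken
R6=M[4]=17
R2=(-6)+17=11
R0=4+4=8
R1=8-1=7
CMP R1, 2  (cmp 7,2)
JGT L0: taken
R6=M[8]=-8
R2=11+(-8)=3
R0=8+4=12
R1=7-1=6
CMP R1, 2  (cmp 6,2)
JGT L0: taken
R6=M[12]=30
R2=3+30=33
R0=12+4=16
R1=6-1=5
CMP R1, 2  (cmp 5,2)
JGT L0: taken
R6=M[16]=22
R2=33+22=55
R0=16+4=20
R1=5-1=4
CMP R1, 2  (cmp 4,2)
JGT L0: taken
R6=M[20]=14
R2=55+14=69
R0=20+4=24
R1=4-1=3
CMP R1, 2  (cmp 3,2)
JGT L0: taken
R6=M[24]=27
R2=69+27=96
R0=24+4=28
R1=3-1=2
CMP R1, 2  (cmp 2,2)
JGT L0: not taken
R6=27-17=10
STORE R6, [8] → M[8]=10
halt.

10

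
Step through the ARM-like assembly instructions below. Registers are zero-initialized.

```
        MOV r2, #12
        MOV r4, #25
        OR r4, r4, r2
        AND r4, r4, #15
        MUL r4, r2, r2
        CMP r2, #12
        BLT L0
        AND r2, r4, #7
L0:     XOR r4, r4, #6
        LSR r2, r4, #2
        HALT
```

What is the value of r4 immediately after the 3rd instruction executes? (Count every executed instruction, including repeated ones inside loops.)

MOV r2, #12 → r2=12
MOV r4, #25 → r4=25
OR r4, r4, r2 → r4=25|12=29
After step 3: r4 = 29.

29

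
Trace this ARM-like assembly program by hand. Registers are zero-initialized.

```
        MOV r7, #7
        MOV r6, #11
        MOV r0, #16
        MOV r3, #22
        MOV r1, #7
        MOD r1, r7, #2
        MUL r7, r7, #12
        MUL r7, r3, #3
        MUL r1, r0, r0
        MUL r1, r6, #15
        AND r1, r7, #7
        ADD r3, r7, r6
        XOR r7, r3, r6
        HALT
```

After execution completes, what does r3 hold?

MOV r7, #7 → r7=7
MOV r6, #11 → r6=11
MOV r0, #16 → r0=16
MOV r3, #22 → r3=22
MOV r1, #7 → r1=7
MOD r1, r7, #2 → r1=7%2=1
MUL r7, r7, #12 → r7=7*12=84
MUL r7, r3, #3 → r7=22*3=66
MUL r1, r0, r0 → r1=16*16=256
MUL r1, r6, #15 → r1=11*15=165
AND r1, r7, #7 → r1=66&7=2
ADD r3, r7, r6 → r3=66+11=77
XOR r7, r3, r6 → r7=77^11=70
halt.

77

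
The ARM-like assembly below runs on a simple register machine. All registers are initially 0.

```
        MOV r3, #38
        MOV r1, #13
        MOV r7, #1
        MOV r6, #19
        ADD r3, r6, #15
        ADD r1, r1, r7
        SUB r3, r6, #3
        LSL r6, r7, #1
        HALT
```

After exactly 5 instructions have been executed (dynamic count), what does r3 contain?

34

r3=38
r1=13
r7=1
r6=19
r3=19+15=34
After step 5: r3 = 34.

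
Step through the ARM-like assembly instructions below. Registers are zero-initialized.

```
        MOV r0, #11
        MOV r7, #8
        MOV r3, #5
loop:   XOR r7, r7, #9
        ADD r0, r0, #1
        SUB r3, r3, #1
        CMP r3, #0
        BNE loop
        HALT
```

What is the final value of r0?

16

after MOV r0, #11: r0=11
after MOV r7, #8: r7=8
after MOV r3, #5: r3=5
after XOR r7, r7, #9: r7=8^9=1
after ADD r0, r0, #1: r0=11+1=12
after SUB r3, r3, #1: r3=5-1=4
CMP r3, #0  (cmp 4,0)
BNE loop: taken
after XOR r7, r7, #9: r7=1^9=8
after ADD r0, r0, #1: r0=12+1=13
after SUB r3, r3, #1: r3=4-1=3
CMP r3, #0  (cmp 3,0)
BNE loop: taken
after XOR r7, r7, #9: r7=8^9=1
after ADD r0, r0, #1: r0=13+1=14
after SUB r3, r3, #1: r3=3-1=2
CMP r3, #0  (cmp 2,0)
BNE loop: taken
after XOR r7, r7, #9: r7=1^9=8
after ADD r0, r0, #1: r0=14+1=15
after SUB r3, r3, #1: r3=2-1=1
CMP r3, #0  (cmp 1,0)
BNE loop: taken
after XOR r7, r7, #9: r7=8^9=1
after ADD r0, r0, #1: r0=15+1=16
after SUB r3, r3, #1: r3=1-1=0
CMP r3, #0  (cmp 0,0)
BNE loop: not taken
halt.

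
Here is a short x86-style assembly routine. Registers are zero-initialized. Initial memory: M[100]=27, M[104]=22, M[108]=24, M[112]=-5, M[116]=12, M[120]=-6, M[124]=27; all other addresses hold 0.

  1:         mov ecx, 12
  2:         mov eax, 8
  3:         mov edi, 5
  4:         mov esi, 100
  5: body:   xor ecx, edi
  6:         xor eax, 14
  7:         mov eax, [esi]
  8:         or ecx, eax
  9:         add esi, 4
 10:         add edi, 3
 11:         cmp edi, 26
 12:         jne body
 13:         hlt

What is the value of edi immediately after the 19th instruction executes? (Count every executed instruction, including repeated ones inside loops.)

11

after mov ecx, 12: ecx=12
after mov eax, 8: eax=8
after mov edi, 5: edi=5
after mov esi, 100: esi=100
after xor ecx, edi: ecx=12^5=9
after xor eax, 14: eax=8^14=6
after mov eax, [esi]: eax=M[100]=27
after or ecx, eax: ecx=9|27=27
after add esi, 4: esi=100+4=104
after add edi, 3: edi=5+3=8
cmp edi, 26  (cmp 8,26)
jne body: taken
after xor ecx, edi: ecx=27^8=19
after xor eax, 14: eax=27^14=21
after mov eax, [esi]: eax=M[104]=22
after or ecx, eax: ecx=19|22=23
after add esi, 4: esi=104+4=108
after add edi, 3: edi=8+3=11
cmp edi, 26  (cmp 11,26)
After step 19: edi = 11.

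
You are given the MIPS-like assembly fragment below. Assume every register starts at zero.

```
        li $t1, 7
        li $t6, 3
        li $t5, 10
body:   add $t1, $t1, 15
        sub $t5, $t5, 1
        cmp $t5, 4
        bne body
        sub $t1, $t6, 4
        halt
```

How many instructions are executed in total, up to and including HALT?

after li $t1, 7: $t1=7
after li $t6, 3: $t6=3
after li $t5, 10: $t5=10
after add $t1, $t1, 15: $t1=7+15=22
after sub $t5, $t5, 1: $t5=10-1=9
cmp $t5, 4  (cmp 9,4)
bne body: taken
after add $t1, $t1, 15: $t1=22+15=37
after sub $t5, $t5, 1: $t5=9-1=8
cmp $t5, 4  (cmp 8,4)
bne body: taken
after add $t1, $t1, 15: $t1=37+15=52
after sub $t5, $t5, 1: $t5=8-1=7
cmp $t5, 4  (cmp 7,4)
bne body: taken
after add $t1, $t1, 15: $t1=52+15=67
after sub $t5, $t5, 1: $t5=7-1=6
cmp $t5, 4  (cmp 6,4)
bne body: taken
after add $t1, $t1, 15: $t1=67+15=82
after sub $t5, $t5, 1: $t5=6-1=5
cmp $t5, 4  (cmp 5,4)
bne body: taken
after add $t1, $t1, 15: $t1=82+15=97
after sub $t5, $t5, 1: $t5=5-1=4
cmp $t5, 4  (cmp 4,4)
bne body: not taken
after sub $t1, $t6, 4: $t1=3-4=-1
halt.
Total executed instructions: 29.

29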